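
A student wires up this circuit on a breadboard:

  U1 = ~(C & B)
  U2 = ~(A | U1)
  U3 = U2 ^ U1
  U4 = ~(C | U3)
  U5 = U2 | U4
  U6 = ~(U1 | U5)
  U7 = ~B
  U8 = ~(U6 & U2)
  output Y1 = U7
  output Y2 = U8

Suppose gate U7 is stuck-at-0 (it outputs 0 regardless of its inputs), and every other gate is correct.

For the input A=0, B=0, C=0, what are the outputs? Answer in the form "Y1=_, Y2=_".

Propagate with U7 forced: U1=1, U2=0, U3=1, U4=0, U5=0, U6=0, U7=0 [stuck-at-0], U8=1.
So the outputs are Y1=0, Y2=1. (Without the fault they would be Y1=1, Y2=1.)

Y1=0, Y2=1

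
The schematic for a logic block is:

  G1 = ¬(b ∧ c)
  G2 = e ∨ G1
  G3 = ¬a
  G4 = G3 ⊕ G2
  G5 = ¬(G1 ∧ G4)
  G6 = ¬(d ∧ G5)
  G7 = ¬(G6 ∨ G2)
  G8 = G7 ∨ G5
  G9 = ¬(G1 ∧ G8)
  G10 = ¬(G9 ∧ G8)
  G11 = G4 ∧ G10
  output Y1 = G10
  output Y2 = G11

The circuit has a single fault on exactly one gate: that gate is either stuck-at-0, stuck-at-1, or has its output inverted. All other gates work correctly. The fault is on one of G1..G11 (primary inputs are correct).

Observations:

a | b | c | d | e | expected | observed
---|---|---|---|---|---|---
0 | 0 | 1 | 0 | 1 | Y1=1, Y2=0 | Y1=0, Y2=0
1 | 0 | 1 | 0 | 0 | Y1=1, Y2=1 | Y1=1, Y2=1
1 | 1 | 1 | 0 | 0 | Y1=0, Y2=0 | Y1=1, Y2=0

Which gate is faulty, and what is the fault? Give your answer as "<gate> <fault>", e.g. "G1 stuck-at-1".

G9 inverted output

Fault-free values for test 1 (a=0, b=0, c=1, d=0, e=1): G1=1, G2=1, G3=1, G4=0, G5=1, G6=1, G7=0, G8=1, G9=0, G10=1, G11=0, giving Y1=1, Y2=0. Observed Y1=0, Y2=0.
Test 1: faults giving observed Y1=0, Y2=0 are {G1 stuck-at-0, G1 inverted output, G9 stuck-at-1, G9 inverted output, G10 stuck-at-0, G10 inverted output}.
Test 2 (a=1, b=0, c=1, d=0, e=0): fault-free G1=1, G2=1, G3=0, G4=1, G5=0, G6=1, G7=0, G8=0, G9=1, G10=1, G11=1 → Y1=1, Y2=1; observed Y1=1, Y2=1. Eliminates G1 stuck-at-0, G1 inverted output, G10 stuck-at-0, G10 inverted output.
Test 3 (a=1, b=1, c=1, d=0, e=0): fault-free G1=0, G2=0, G3=0, G4=0, G5=1, G6=1, G7=0, G8=1, G9=1, G10=0, G11=0 → Y1=0, Y2=0; observed Y1=1, Y2=0. Eliminates G9 stuck-at-1.
Only G9 inverted output is consistent with every test.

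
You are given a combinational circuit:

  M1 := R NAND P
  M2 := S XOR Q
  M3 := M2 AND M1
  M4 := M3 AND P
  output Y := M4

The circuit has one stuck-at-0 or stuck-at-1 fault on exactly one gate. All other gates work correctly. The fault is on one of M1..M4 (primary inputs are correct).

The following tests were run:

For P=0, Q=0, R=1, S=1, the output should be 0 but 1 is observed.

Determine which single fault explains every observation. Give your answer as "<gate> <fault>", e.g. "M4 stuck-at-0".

Fault-free values for test 1 (P=0, Q=0, R=1, S=1): M1=1, M2=1, M3=1, M4=0, giving Y=0. Observed 1.
Test 1: faults giving observed 1 are {M4 stuck-at-1}.
Only M4 stuck-at-1 is consistent with every test.

M4 stuck-at-1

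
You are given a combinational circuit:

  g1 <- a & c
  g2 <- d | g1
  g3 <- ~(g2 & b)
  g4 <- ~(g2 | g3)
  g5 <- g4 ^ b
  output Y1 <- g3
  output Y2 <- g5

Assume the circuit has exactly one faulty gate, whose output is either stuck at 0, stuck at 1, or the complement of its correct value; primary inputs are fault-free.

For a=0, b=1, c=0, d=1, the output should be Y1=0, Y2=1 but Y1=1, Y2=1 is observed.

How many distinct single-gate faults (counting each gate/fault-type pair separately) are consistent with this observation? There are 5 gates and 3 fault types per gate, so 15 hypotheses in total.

Fault-free: g1=0, g2=1, g3=0, g4=0, g5=1 → Y1=0, Y2=1. Observed Y1=1, Y2=1.
  g1: none of the 3 fault types match ✗
  g2: stuck-at-0, inverted output ✓; others ✗
  g3: stuck-at-1, inverted output ✓; others ✗
  g4: none of the 3 fault types match ✗
  g5: none of the 3 fault types match ✗
Consistent faults: {g2 stuck-at-0, g2 inverted output, g3 stuck-at-1, g3 inverted output} — 4 in all.

4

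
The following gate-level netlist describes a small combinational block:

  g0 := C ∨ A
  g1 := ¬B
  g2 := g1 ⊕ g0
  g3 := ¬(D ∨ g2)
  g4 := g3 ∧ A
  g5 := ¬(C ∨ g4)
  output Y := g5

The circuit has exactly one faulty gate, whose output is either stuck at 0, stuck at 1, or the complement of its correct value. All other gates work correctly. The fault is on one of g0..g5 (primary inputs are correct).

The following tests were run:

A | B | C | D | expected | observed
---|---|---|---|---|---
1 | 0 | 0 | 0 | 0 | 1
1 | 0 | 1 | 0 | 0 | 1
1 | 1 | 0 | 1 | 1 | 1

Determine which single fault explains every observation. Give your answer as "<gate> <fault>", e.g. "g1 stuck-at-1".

Fault-free values for test 1 (A=1, B=0, C=0, D=0): g0=1, g1=1, g2=0, g3=1, g4=1, g5=0, giving Y=0. Observed 1.
Test 1: faults giving observed 1 are {g0 stuck-at-0, g0 inverted output, g1 stuck-at-0, g1 inverted output, g2 stuck-at-1, g2 inverted output, g3 stuck-at-0, g3 inverted output, g4 stuck-at-0, g4 inverted output, g5 stuck-at-1, g5 inverted output}.
Test 2 (A=1, B=0, C=1, D=0): fault-free g0=1, g1=1, g2=0, g3=1, g4=1, g5=0 → 0; observed 1. Eliminates g0 stuck-at-0, g0 inverted output, g1 stuck-at-0, g1 inverted output, g2 stuck-at-1, g2 inverted output, g3 stuck-at-0, g3 inverted output, g4 stuck-at-0, g4 inverted output.
Test 3 (A=1, B=1, C=0, D=1): fault-free g0=1, g1=0, g2=1, g3=0, g4=0, g5=1 → 1; observed 1. Eliminates g5 inverted output.
Only g5 stuck-at-1 is consistent with every test.

g5 stuck-at-1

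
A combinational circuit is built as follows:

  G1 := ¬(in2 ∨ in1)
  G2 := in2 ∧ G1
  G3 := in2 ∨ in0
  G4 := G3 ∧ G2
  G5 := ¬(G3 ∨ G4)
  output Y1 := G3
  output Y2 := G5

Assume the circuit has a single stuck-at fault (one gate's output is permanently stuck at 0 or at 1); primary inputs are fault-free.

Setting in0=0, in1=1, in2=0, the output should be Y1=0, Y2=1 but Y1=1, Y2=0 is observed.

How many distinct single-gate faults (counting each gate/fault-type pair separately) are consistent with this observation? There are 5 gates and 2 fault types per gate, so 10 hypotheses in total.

Fault-free: G1=0, G2=0, G3=0, G4=0, G5=1 → Y1=0, Y2=1. Observed Y1=1, Y2=0.
  G1 stuck-at-0: output Y1=0, Y2=1 ✗
  G1 stuck-at-1: output Y1=0, Y2=1 ✗
  G2 stuck-at-0: output Y1=0, Y2=1 ✗
  G2 stuck-at-1: output Y1=0, Y2=1 ✗
  G3 stuck-at-0: output Y1=0, Y2=1 ✗
  G3 stuck-at-1: output Y1=1, Y2=0 ✓
  G4 stuck-at-0: output Y1=0, Y2=1 ✗
  G4 stuck-at-1: output Y1=0, Y2=0 ✗
  G5 stuck-at-0: output Y1=0, Y2=0 ✗
  G5 stuck-at-1: output Y1=0, Y2=1 ✗
Consistent faults: {G3 stuck-at-1} — 1 in all.

1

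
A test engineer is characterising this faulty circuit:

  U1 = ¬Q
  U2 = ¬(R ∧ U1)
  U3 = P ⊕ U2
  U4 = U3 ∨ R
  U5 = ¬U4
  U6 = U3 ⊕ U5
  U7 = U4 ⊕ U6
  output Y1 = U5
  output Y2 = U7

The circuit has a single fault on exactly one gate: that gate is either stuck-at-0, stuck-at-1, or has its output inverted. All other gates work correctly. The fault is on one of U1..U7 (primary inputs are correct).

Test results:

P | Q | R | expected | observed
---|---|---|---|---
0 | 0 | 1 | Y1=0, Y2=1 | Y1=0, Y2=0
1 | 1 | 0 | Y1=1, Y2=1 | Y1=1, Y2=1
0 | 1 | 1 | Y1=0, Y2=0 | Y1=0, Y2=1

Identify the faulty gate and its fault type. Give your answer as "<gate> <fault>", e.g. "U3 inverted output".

U1 inverted output

Fault-free values for test 1 (P=0, Q=0, R=1): U1=1, U2=0, U3=0, U4=1, U5=0, U6=0, U7=1, giving Y1=0, Y2=1. Observed Y1=0, Y2=0.
Test 1: faults giving observed Y1=0, Y2=0 are {U1 stuck-at-0, U1 inverted output, U2 stuck-at-1, U2 inverted output, U3 stuck-at-1, U3 inverted output, U6 stuck-at-1, U6 inverted output, U7 stuck-at-0, U7 inverted output}.
Test 2 (P=1, Q=1, R=0): fault-free U1=0, U2=1, U3=0, U4=0, U5=1, U6=1, U7=1 → Y1=1, Y2=1; observed Y1=1, Y2=1. Eliminates U2 inverted output, U3 stuck-at-1, U3 inverted output, U6 inverted output, U7 stuck-at-0, U7 inverted output.
Test 3 (P=0, Q=1, R=1): fault-free U1=0, U2=1, U3=1, U4=1, U5=0, U6=1, U7=0 → Y1=0, Y2=0; observed Y1=0, Y2=1. Eliminates U1 stuck-at-0, U2 stuck-at-1, U6 stuck-at-1.
Only U1 inverted output is consistent with every test.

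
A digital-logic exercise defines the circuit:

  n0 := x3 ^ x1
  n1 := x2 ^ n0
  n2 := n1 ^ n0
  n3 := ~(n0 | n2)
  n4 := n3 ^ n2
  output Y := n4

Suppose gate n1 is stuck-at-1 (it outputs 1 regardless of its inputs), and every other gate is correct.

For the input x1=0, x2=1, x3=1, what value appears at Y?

0

Propagate with n1 forced: n0=1, n1=1 [stuck-at-1], n2=0, n3=0, n4=0.
So Y = 0. (Without the fault it would be 1.)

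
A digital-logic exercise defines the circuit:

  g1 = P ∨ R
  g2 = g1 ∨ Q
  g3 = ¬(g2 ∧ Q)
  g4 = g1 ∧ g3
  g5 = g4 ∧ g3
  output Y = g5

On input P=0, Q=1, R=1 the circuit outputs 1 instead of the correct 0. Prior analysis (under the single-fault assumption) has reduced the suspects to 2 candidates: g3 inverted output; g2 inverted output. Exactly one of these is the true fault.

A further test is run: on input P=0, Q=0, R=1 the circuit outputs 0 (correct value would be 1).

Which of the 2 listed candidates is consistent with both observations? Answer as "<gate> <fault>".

g3 inverted output

Evaluate each candidate on input P=0, Q=0, R=1:
  g3 inverted output: g1=1, g2=1, g3=0 [inverted output], g4=0, g5=0 → 0 — matches
  g2 inverted output: g1=1, g2=0 [inverted output], g3=1, g4=1, g5=1 → 1 — eliminated
Only g3 inverted output reproduces the observed 0.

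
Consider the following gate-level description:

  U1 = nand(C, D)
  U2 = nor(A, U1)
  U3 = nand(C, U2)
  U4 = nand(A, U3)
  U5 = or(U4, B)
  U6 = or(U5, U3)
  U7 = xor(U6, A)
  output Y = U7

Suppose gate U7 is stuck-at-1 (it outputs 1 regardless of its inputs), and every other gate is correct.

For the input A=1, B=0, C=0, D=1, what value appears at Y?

Propagate with U7 forced: U1=1, U2=0, U3=1, U4=0, U5=0, U6=1, U7=1 [stuck-at-1].
So Y = 1. (Without the fault it would be 0.)

1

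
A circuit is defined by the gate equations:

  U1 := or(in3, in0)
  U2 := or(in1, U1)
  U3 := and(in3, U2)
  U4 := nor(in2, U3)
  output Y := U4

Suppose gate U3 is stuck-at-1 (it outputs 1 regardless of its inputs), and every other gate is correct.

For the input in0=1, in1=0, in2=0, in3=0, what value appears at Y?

0

Propagate with U3 forced: U1=1, U2=1, U3=1 [stuck-at-1], U4=0.
So Y = 0. (Without the fault it would be 1.)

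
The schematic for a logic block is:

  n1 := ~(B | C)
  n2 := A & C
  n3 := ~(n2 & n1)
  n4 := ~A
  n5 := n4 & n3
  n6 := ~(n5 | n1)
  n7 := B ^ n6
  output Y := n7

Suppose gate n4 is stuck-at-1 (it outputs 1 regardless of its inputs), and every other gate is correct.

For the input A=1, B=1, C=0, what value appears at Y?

Propagate with n4 forced: n1=0, n2=0, n3=1, n4=1 [stuck-at-1], n5=1, n6=0, n7=1.
So Y = 1. (Without the fault it would be 0.)

1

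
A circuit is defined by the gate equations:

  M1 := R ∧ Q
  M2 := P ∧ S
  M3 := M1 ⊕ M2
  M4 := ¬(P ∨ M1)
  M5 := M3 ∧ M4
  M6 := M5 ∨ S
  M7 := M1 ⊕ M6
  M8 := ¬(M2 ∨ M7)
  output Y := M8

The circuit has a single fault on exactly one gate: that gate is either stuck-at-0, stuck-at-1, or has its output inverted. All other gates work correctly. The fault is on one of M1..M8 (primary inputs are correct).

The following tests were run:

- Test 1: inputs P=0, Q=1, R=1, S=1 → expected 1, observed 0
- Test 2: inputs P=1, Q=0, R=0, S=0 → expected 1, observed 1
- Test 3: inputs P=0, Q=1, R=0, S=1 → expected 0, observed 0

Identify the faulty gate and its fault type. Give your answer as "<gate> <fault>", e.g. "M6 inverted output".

M1 stuck-at-0

Fault-free values for test 1 (P=0, Q=1, R=1, S=1): M1=1, M2=0, M3=1, M4=0, M5=0, M6=1, M7=0, M8=1, giving Y=1. Observed 0.
Test 1: faults giving observed 0 are {M1 stuck-at-0, M1 inverted output, M2 stuck-at-1, M2 inverted output, M6 stuck-at-0, M6 inverted output, M7 stuck-at-1, M7 inverted output, M8 stuck-at-0, M8 inverted output}.
Test 2 (P=1, Q=0, R=0, S=0): fault-free M1=0, M2=0, M3=0, M4=0, M5=0, M6=0, M7=0, M8=1 → 1; observed 1. Eliminates M1 inverted output, M2 stuck-at-1, M2 inverted output, M6 inverted output, M7 stuck-at-1, M7 inverted output, M8 stuck-at-0, M8 inverted output.
Test 3 (P=0, Q=1, R=0, S=1): fault-free M1=0, M2=0, M3=0, M4=1, M5=0, M6=1, M7=1, M8=0 → 0; observed 0. Eliminates M6 stuck-at-0.
Only M1 stuck-at-0 is consistent with every test.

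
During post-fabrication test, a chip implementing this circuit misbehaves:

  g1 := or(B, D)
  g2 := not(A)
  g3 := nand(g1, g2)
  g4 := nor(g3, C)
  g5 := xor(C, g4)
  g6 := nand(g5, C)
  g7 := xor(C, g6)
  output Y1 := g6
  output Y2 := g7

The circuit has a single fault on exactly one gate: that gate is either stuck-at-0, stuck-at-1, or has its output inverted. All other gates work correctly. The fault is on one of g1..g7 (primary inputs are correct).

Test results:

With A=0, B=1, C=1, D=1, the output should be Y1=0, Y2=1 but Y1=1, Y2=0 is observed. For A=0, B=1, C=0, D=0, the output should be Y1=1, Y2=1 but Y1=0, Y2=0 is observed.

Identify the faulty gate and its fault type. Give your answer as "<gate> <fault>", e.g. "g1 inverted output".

g6 inverted output

Fault-free values for test 1 (A=0, B=1, C=1, D=1): g1=1, g2=1, g3=0, g4=0, g5=1, g6=0, g7=1, giving Y1=0, Y2=1. Observed Y1=1, Y2=0.
Test 1: faults giving observed Y1=1, Y2=0 are {g4 stuck-at-1, g4 inverted output, g5 stuck-at-0, g5 inverted output, g6 stuck-at-1, g6 inverted output}.
Test 2 (A=0, B=1, C=0, D=0): fault-free g1=1, g2=1, g3=0, g4=1, g5=1, g6=1, g7=1 → Y1=1, Y2=1; observed Y1=0, Y2=0. Eliminates g4 stuck-at-1, g4 inverted output, g5 stuck-at-0, g5 inverted output, g6 stuck-at-1.
Only g6 inverted output is consistent with every test.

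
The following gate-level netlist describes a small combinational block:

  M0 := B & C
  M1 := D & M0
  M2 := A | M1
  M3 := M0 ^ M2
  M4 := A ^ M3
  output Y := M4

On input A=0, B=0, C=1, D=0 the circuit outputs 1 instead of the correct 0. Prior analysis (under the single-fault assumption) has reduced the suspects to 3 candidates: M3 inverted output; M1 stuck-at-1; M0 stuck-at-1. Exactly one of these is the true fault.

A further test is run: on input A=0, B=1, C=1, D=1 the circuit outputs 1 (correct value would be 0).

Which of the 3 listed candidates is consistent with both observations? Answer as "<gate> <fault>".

M3 inverted output

Evaluate each candidate on input A=0, B=1, C=1, D=1:
  M3 inverted output: M0=1, M1=1, M2=1, M3=1 [inverted output], M4=1 → 1 — matches
  M1 stuck-at-1: M0=1, M1=1 [stuck-at-1], M2=1, M3=0, M4=0 → 0 — eliminated
  M0 stuck-at-1: M0=1 [stuck-at-1], M1=1, M2=1, M3=0, M4=0 → 0 — eliminated
Only M3 inverted output reproduces the observed 1.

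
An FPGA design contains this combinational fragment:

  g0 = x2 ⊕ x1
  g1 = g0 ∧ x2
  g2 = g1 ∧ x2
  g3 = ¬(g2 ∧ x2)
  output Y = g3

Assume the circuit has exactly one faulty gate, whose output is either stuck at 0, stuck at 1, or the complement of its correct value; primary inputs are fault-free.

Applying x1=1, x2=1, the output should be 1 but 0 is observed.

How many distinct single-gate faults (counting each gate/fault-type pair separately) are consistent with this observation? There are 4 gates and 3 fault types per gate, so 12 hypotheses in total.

8

Fault-free: g0=0, g1=0, g2=0, g3=1 → 1. Observed 0.
  g0 stuck-at-0: output 1 ✗
  g0 stuck-at-1: output 0 ✓
  g0 inverted output: output 0 ✓
  g1 stuck-at-0: output 1 ✗
  g1 stuck-at-1: output 0 ✓
  g1 inverted output: output 0 ✓
  g2 stuck-at-0: output 1 ✗
  g2 stuck-at-1: output 0 ✓
  g2 inverted output: output 0 ✓
  g3 stuck-at-0: output 0 ✓
  g3 stuck-at-1: output 1 ✗
  g3 inverted output: output 0 ✓
Consistent faults: {g0 stuck-at-1, g0 inverted output, g1 stuck-at-1, g1 inverted output, g2 stuck-at-1, g2 inverted output, g3 stuck-at-0, g3 inverted output} — 8 in all.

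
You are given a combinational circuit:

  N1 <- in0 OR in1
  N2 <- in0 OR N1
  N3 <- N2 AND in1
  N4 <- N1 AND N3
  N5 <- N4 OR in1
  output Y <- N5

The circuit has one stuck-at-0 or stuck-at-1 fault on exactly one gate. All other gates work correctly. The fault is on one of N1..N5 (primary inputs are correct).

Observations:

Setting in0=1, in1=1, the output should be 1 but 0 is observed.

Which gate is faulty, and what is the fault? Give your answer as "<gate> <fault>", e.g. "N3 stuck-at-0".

N5 stuck-at-0

Fault-free values for test 1 (in0=1, in1=1): N1=1, N2=1, N3=1, N4=1, N5=1, giving Y=1. Observed 0.
Test 1: faults giving observed 0 are {N5 stuck-at-0}.
Only N5 stuck-at-0 is consistent with every test.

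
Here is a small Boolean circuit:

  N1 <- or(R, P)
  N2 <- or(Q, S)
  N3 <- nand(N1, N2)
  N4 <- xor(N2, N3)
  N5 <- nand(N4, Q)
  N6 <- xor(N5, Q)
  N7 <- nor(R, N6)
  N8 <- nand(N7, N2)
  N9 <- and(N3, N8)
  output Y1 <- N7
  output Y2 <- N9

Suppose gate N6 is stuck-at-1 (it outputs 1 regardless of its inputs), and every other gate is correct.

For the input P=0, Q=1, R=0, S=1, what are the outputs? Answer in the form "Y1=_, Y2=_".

Y1=0, Y2=1

Propagate with N6 forced: N1=0, N2=1, N3=1, N4=0, N5=1, N6=1 [stuck-at-1], N7=0, N8=1, N9=1.
So the outputs are Y1=0, Y2=1. (Without the fault they would be Y1=1, Y2=0.)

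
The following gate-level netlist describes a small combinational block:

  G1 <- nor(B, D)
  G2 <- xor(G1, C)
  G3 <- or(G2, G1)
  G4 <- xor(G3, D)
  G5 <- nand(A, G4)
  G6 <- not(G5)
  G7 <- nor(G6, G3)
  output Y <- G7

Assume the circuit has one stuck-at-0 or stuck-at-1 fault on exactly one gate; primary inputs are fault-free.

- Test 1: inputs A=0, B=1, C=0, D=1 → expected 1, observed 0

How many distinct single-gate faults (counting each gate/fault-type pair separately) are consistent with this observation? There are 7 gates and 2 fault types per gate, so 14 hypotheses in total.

6

Fault-free: G1=0, G2=0, G3=0, G4=1, G5=1, G6=0, G7=1 → 1. Observed 0.
  G1 stuck-at-0: output 1 ✗
  G1 stuck-at-1: output 0 ✓
  G2 stuck-at-0: output 1 ✗
  G2 stuck-at-1: output 0 ✓
  G3 stuck-at-0: output 1 ✗
  G3 stuck-at-1: output 0 ✓
  G4 stuck-at-0: output 1 ✗
  G4 stuck-at-1: output 1 ✗
  G5 stuck-at-0: output 0 ✓
  G5 stuck-at-1: output 1 ✗
  G6 stuck-at-0: output 1 ✗
  G6 stuck-at-1: output 0 ✓
  G7 stuck-at-0: output 0 ✓
  G7 stuck-at-1: output 1 ✗
Consistent faults: {G1 stuck-at-1, G2 stuck-at-1, G3 stuck-at-1, G5 stuck-at-0, G6 stuck-at-1, G7 stuck-at-0} — 6 in all.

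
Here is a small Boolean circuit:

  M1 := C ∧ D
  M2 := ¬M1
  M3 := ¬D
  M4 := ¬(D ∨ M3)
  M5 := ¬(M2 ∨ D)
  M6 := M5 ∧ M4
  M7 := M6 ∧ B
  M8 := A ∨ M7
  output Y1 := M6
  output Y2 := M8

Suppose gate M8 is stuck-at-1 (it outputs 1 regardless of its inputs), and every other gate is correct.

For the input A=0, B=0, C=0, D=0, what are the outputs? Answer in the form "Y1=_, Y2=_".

Propagate with M8 forced: M1=0, M2=1, M3=1, M4=0, M5=0, M6=0, M7=0, M8=1 [stuck-at-1].
So the outputs are Y1=0, Y2=1. (Without the fault they would be Y1=0, Y2=0.)

Y1=0, Y2=1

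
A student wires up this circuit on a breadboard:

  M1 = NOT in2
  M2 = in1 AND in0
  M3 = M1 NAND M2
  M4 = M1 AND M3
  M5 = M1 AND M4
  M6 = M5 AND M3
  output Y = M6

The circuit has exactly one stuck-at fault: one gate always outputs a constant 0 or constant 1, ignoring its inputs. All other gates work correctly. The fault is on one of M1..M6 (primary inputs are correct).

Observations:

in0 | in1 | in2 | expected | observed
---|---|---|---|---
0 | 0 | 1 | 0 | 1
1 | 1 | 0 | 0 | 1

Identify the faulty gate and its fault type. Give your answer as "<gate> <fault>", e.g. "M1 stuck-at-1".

Fault-free values for test 1 (in0=0, in1=0, in2=1): M1=0, M2=0, M3=1, M4=0, M5=0, M6=0, giving Y=0. Observed 1.
Test 1: faults giving observed 1 are {M1 stuck-at-1, M5 stuck-at-1, M6 stuck-at-1}.
Test 2 (in0=1, in1=1, in2=0): fault-free M1=1, M2=1, M3=0, M4=0, M5=0, M6=0 → 0; observed 1. Eliminates M1 stuck-at-1, M5 stuck-at-1.
Only M6 stuck-at-1 is consistent with every test.

M6 stuck-at-1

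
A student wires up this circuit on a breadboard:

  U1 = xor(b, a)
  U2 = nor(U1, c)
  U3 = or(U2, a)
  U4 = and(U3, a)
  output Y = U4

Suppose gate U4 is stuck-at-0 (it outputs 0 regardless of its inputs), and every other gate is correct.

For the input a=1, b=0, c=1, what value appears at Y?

0

Propagate with U4 forced: U1=1, U2=0, U3=1, U4=0 [stuck-at-0].
So Y = 0. (Without the fault it would be 1.)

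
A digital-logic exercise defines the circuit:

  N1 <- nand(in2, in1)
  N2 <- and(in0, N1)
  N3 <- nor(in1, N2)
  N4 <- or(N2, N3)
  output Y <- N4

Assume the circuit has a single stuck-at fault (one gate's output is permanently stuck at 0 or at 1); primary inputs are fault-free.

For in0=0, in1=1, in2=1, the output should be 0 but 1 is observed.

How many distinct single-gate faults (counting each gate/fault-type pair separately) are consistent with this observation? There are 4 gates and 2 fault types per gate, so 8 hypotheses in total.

Fault-free: N1=0, N2=0, N3=0, N4=0 → 0. Observed 1.
  N1 stuck-at-0: output 0 ✗
  N1 stuck-at-1: output 0 ✗
  N2 stuck-at-0: output 0 ✗
  N2 stuck-at-1: output 1 ✓
  N3 stuck-at-0: output 0 ✗
  N3 stuck-at-1: output 1 ✓
  N4 stuck-at-0: output 0 ✗
  N4 stuck-at-1: output 1 ✓
Consistent faults: {N2 stuck-at-1, N3 stuck-at-1, N4 stuck-at-1} — 3 in all.

3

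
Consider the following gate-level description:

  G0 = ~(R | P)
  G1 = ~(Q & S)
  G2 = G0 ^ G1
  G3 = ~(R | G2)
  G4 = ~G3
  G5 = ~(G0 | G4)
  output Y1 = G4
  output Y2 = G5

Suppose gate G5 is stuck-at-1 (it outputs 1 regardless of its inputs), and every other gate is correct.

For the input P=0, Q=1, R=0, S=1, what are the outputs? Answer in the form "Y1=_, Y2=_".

Y1=1, Y2=1

Propagate with G5 forced: G0=1, G1=0, G2=1, G3=0, G4=1, G5=1 [stuck-at-1].
So the outputs are Y1=1, Y2=1. (Without the fault they would be Y1=1, Y2=0.)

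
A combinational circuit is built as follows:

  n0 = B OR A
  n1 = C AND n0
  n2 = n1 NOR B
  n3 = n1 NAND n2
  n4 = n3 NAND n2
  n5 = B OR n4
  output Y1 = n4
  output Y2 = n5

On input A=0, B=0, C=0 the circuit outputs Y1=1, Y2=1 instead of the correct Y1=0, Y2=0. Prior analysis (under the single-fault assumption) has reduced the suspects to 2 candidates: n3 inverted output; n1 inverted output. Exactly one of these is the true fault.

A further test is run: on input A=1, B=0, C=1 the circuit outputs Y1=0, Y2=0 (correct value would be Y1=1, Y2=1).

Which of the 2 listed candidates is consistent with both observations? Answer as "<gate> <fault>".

n1 inverted output

Evaluate each candidate on input A=1, B=0, C=1:
  n3 inverted output: n0=1, n1=1, n2=0, n3=0 [inverted output], n4=1, n5=1 → Y1=1, Y2=1 — eliminated
  n1 inverted output: n0=1, n1=0 [inverted output], n2=1, n3=1, n4=0, n5=0 → Y1=0, Y2=0 — matches
Only n1 inverted output reproduces the observed Y1=0, Y2=0.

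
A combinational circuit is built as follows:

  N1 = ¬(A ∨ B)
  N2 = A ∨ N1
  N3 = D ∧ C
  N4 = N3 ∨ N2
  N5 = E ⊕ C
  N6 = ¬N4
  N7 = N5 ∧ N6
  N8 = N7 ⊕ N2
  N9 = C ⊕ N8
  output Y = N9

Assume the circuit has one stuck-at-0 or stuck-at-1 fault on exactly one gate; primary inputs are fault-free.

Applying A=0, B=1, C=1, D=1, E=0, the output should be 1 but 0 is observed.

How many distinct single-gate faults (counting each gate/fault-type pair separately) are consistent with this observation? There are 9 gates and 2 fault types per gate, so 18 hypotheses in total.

Fault-free: N1=0, N2=0, N3=1, N4=1, N5=1, N6=0, N7=0, N8=0, N9=1 → 1. Observed 0.
  N1: stuck-at-1 ✓; others ✗
  N2: stuck-at-1 ✓; others ✗
  N3: stuck-at-0 ✓; others ✗
  N4: stuck-at-0 ✓; others ✗
  N5: none of the 2 fault types match ✗
  N6: stuck-at-1 ✓; others ✗
  N7: stuck-at-1 ✓; others ✗
  N8: stuck-at-1 ✓; others ✗
  N9: stuck-at-0 ✓; others ✗
Consistent faults: {N1 stuck-at-1, N2 stuck-at-1, N3 stuck-at-0, N4 stuck-at-0, N6 stuck-at-1, N7 stuck-at-1, N8 stuck-at-1, N9 stuck-at-0} — 8 in all.

8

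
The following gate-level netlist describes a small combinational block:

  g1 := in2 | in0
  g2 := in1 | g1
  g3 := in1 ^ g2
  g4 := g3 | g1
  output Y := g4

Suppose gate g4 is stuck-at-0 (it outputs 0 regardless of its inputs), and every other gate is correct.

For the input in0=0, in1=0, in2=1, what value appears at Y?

Propagate with g4 forced: g1=1, g2=1, g3=1, g4=0 [stuck-at-0].
So Y = 0. (Without the fault it would be 1.)

0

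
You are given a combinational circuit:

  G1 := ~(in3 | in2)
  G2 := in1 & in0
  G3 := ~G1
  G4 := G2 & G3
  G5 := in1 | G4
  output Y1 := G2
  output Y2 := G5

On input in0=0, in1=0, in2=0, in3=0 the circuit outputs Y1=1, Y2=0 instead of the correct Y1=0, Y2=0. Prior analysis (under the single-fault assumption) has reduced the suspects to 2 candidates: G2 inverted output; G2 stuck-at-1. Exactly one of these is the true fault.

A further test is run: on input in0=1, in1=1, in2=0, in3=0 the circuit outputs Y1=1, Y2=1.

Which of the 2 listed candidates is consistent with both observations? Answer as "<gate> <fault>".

Evaluate each candidate on input in0=1, in1=1, in2=0, in3=0:
  G2 inverted output: G1=1, G2=0 [inverted output], G3=0, G4=0, G5=1 → Y1=0, Y2=1 — eliminated
  G2 stuck-at-1: G1=1, G2=1 [stuck-at-1], G3=0, G4=0, G5=1 → Y1=1, Y2=1 — matches
Only G2 stuck-at-1 reproduces the observed Y1=1, Y2=1.

G2 stuck-at-1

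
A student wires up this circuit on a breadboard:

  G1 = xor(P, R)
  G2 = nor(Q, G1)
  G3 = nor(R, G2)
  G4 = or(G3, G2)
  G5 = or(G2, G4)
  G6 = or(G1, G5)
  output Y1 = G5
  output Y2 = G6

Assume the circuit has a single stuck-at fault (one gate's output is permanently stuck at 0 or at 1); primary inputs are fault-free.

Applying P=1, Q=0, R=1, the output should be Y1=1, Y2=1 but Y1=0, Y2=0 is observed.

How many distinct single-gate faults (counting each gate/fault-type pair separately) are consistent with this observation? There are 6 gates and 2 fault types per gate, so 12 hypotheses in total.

Fault-free: G1=0, G2=1, G3=0, G4=1, G5=1, G6=1 → Y1=1, Y2=1. Observed Y1=0, Y2=0.
  G1 stuck-at-0: output Y1=1, Y2=1 ✗
  G1 stuck-at-1: output Y1=0, Y2=1 ✗
  G2 stuck-at-0: output Y1=0, Y2=0 ✓
  G2 stuck-at-1: output Y1=1, Y2=1 ✗
  G3 stuck-at-0: output Y1=1, Y2=1 ✗
  G3 stuck-at-1: output Y1=1, Y2=1 ✗
  G4 stuck-at-0: output Y1=1, Y2=1 ✗
  G4 stuck-at-1: output Y1=1, Y2=1 ✗
  G5 stuck-at-0: output Y1=0, Y2=0 ✓
  G5 stuck-at-1: output Y1=1, Y2=1 ✗
  G6 stuck-at-0: output Y1=1, Y2=0 ✗
  G6 stuck-at-1: output Y1=1, Y2=1 ✗
Consistent faults: {G2 stuck-at-0, G5 stuck-at-0} — 2 in all.

2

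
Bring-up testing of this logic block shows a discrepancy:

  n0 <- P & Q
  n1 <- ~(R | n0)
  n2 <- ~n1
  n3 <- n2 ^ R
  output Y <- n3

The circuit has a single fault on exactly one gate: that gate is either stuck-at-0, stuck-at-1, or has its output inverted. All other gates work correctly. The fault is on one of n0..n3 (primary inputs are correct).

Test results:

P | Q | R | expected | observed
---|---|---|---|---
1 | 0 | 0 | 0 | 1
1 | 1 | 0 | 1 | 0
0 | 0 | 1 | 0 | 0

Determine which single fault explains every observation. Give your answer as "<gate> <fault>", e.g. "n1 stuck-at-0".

n0 inverted output

Fault-free values for test 1 (P=1, Q=0, R=0): n0=0, n1=1, n2=0, n3=0, giving Y=0. Observed 1.
Test 1: faults giving observed 1 are {n0 stuck-at-1, n0 inverted output, n1 stuck-at-0, n1 inverted output, n2 stuck-at-1, n2 inverted output, n3 stuck-at-1, n3 inverted output}.
Test 2 (P=1, Q=1, R=0): fault-free n0=1, n1=0, n2=1, n3=1 → 1; observed 0. Eliminates n0 stuck-at-1, n1 stuck-at-0, n2 stuck-at-1, n3 stuck-at-1.
Test 3 (P=0, Q=0, R=1): fault-free n0=0, n1=0, n2=1, n3=0 → 0; observed 0. Eliminates n1 inverted output, n2 inverted output, n3 inverted output.
Only n0 inverted output is consistent with every test.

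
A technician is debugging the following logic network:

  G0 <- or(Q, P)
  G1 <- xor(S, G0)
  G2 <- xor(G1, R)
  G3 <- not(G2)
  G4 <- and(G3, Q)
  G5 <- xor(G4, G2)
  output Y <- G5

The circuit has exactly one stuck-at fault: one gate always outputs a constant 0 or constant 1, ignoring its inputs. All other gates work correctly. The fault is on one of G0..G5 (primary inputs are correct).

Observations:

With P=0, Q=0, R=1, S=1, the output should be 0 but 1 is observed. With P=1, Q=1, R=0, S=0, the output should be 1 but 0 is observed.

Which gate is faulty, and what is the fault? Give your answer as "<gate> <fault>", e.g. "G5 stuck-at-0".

G4 stuck-at-1

Fault-free values for test 1 (P=0, Q=0, R=1, S=1): G0=0, G1=1, G2=0, G3=1, G4=0, G5=0, giving Y=0. Observed 1.
Test 1: faults giving observed 1 are {G0 stuck-at-1, G1 stuck-at-0, G2 stuck-at-1, G4 stuck-at-1, G5 stuck-at-1}.
Test 2 (P=1, Q=1, R=0, S=0): fault-free G0=1, G1=1, G2=1, G3=0, G4=0, G5=1 → 1; observed 0. Eliminates G0 stuck-at-1, G1 stuck-at-0, G2 stuck-at-1, G5 stuck-at-1.
Only G4 stuck-at-1 is consistent with every test.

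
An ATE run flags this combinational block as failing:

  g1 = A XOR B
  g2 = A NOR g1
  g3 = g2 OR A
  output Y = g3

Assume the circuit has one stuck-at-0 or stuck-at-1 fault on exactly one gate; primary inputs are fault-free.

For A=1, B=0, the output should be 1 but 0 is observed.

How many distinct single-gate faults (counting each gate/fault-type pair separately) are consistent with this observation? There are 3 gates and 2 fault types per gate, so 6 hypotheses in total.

Fault-free: g1=1, g2=0, g3=1 → 1. Observed 0.
  g1 stuck-at-0: output 1 ✗
  g1 stuck-at-1: output 1 ✗
  g2 stuck-at-0: output 1 ✗
  g2 stuck-at-1: output 1 ✗
  g3 stuck-at-0: output 0 ✓
  g3 stuck-at-1: output 1 ✗
Consistent faults: {g3 stuck-at-0} — 1 in all.

1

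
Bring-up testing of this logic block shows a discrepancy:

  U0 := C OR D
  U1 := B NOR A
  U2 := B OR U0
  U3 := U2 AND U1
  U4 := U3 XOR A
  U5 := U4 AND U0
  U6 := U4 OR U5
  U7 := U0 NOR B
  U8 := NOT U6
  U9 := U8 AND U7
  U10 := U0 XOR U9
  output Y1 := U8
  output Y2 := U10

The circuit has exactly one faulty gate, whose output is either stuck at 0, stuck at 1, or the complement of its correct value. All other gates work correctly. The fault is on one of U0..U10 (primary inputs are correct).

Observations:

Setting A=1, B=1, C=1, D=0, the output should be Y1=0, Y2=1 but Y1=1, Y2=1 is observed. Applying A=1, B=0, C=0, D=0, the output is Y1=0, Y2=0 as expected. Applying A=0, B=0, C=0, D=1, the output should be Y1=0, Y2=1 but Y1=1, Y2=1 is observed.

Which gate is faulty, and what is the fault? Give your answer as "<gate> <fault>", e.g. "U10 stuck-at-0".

U1 inverted output

Fault-free values for test 1 (A=1, B=1, C=1, D=0): U0=1, U1=0, U2=1, U3=0, U4=1, U5=1, U6=1, U7=0, U8=0, U9=0, U10=1, giving Y1=0, Y2=1. Observed Y1=1, Y2=1.
Test 1: faults giving observed Y1=1, Y2=1 are {U1 stuck-at-1, U1 inverted output, U3 stuck-at-1, U3 inverted output, U4 stuck-at-0, U4 inverted output, U6 stuck-at-0, U6 inverted output, U8 stuck-at-1, U8 inverted output}.
Test 2 (A=1, B=0, C=0, D=0): fault-free U0=0, U1=0, U2=0, U3=0, U4=1, U5=0, U6=1, U7=1, U8=0, U9=0, U10=0 → Y1=0, Y2=0; observed Y1=0, Y2=0. Eliminates U3 stuck-at-1, U3 inverted output, U4 stuck-at-0, U4 inverted output, U6 stuck-at-0, U6 inverted output, U8 stuck-at-1, U8 inverted output.
Test 3 (A=0, B=0, C=0, D=1): fault-free U0=1, U1=1, U2=1, U3=1, U4=1, U5=1, U6=1, U7=0, U8=0, U9=0, U10=1 → Y1=0, Y2=1; observed Y1=1, Y2=1. Eliminates U1 stuck-at-1.
Only U1 inverted output is consistent with every test.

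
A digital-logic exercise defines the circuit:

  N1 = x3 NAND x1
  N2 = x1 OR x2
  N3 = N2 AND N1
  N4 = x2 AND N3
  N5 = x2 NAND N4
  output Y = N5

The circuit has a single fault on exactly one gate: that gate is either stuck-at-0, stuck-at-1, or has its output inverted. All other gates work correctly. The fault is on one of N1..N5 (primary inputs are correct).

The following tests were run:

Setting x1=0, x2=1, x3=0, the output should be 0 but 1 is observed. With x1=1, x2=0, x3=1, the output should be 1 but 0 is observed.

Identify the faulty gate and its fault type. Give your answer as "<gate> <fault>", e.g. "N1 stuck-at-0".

Fault-free values for test 1 (x1=0, x2=1, x3=0): N1=1, N2=1, N3=1, N4=1, N5=0, giving Y=0. Observed 1.
Test 1: faults giving observed 1 are {N1 stuck-at-0, N1 inverted output, N2 stuck-at-0, N2 inverted output, N3 stuck-at-0, N3 inverted output, N4 stuck-at-0, N4 inverted output, N5 stuck-at-1, N5 inverted output}.
Test 2 (x1=1, x2=0, x3=1): fault-free N1=0, N2=1, N3=0, N4=0, N5=1 → 1; observed 0. Eliminates N1 stuck-at-0, N1 inverted output, N2 stuck-at-0, N2 inverted output, N3 stuck-at-0, N3 inverted output, N4 stuck-at-0, N4 inverted output, N5 stuck-at-1.
Only N5 inverted output is consistent with every test.

N5 inverted output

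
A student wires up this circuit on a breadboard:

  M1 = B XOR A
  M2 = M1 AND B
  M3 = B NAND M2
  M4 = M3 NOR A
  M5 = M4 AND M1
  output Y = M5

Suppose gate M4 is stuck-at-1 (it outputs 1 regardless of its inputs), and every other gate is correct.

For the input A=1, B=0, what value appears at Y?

1

Propagate with M4 forced: M1=1, M2=0, M3=1, M4=1 [stuck-at-1], M5=1.
So Y = 1. (Without the fault it would be 0.)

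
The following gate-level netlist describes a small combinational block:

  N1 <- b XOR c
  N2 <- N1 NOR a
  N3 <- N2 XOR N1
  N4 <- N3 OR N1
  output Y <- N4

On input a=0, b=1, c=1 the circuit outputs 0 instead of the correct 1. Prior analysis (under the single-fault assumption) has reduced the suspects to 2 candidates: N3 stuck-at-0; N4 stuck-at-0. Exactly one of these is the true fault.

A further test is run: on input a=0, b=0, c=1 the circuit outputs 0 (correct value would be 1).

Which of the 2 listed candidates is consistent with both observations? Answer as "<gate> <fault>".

N4 stuck-at-0

Evaluate each candidate on input a=0, b=0, c=1:
  N3 stuck-at-0: N1=1, N2=0, N3=0 [stuck-at-0], N4=1 → 1 — eliminated
  N4 stuck-at-0: N1=1, N2=0, N3=1, N4=0 [stuck-at-0] → 0 — matches
Only N4 stuck-at-0 reproduces the observed 0.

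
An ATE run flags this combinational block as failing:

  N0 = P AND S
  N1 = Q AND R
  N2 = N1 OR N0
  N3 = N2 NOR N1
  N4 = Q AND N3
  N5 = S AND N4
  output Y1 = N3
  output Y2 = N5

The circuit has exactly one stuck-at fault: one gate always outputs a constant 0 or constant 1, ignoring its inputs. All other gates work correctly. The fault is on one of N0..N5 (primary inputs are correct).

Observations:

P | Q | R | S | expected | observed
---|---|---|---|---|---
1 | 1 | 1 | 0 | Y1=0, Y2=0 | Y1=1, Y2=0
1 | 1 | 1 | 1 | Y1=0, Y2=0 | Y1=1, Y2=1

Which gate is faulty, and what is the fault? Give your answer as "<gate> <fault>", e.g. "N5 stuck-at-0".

N3 stuck-at-1

Fault-free values for test 1 (P=1, Q=1, R=1, S=0): N0=0, N1=1, N2=1, N3=0, N4=0, N5=0, giving Y1=0, Y2=0. Observed Y1=1, Y2=0.
Test 1: faults giving observed Y1=1, Y2=0 are {N1 stuck-at-0, N3 stuck-at-1}.
Test 2 (P=1, Q=1, R=1, S=1): fault-free N0=1, N1=1, N2=1, N3=0, N4=0, N5=0 → Y1=0, Y2=0; observed Y1=1, Y2=1. Eliminates N1 stuck-at-0.
Only N3 stuck-at-1 is consistent with every test.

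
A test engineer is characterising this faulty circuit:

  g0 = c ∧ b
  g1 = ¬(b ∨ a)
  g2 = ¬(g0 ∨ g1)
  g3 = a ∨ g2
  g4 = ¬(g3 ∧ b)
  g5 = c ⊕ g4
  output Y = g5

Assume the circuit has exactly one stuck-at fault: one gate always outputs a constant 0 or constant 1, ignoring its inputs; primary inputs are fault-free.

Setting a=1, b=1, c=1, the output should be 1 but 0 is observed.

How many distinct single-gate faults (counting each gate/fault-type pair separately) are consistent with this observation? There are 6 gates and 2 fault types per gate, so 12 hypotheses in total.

Fault-free: g0=1, g1=0, g2=0, g3=1, g4=0, g5=1 → 1. Observed 0.
  g0 stuck-at-0: output 1 ✗
  g0 stuck-at-1: output 1 ✗
  g1 stuck-at-0: output 1 ✗
  g1 stuck-at-1: output 1 ✗
  g2 stuck-at-0: output 1 ✗
  g2 stuck-at-1: output 1 ✗
  g3 stuck-at-0: output 0 ✓
  g3 stuck-at-1: output 1 ✗
  g4 stuck-at-0: output 1 ✗
  g4 stuck-at-1: output 0 ✓
  g5 stuck-at-0: output 0 ✓
  g5 stuck-at-1: output 1 ✗
Consistent faults: {g3 stuck-at-0, g4 stuck-at-1, g5 stuck-at-0} — 3 in all.

3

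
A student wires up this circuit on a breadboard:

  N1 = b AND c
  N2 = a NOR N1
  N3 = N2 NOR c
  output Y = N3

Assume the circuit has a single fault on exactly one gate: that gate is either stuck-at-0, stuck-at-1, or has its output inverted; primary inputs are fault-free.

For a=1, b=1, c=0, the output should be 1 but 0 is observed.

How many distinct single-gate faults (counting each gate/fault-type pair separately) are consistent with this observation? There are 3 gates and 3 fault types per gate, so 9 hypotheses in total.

Fault-free: N1=0, N2=0, N3=1 → 1. Observed 0.
  N1 stuck-at-0: output 1 ✗
  N1 stuck-at-1: output 1 ✗
  N1 inverted output: output 1 ✗
  N2 stuck-at-0: output 1 ✗
  N2 stuck-at-1: output 0 ✓
  N2 inverted output: output 0 ✓
  N3 stuck-at-0: output 0 ✓
  N3 stuck-at-1: output 1 ✗
  N3 inverted output: output 0 ✓
Consistent faults: {N2 stuck-at-1, N2 inverted output, N3 stuck-at-0, N3 inverted output} — 4 in all.

4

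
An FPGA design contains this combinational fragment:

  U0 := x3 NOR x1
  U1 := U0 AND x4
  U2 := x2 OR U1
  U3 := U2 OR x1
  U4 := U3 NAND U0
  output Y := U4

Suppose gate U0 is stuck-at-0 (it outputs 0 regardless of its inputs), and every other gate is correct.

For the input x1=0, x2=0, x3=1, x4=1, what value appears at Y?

Propagate with U0 forced: U0=0 [stuck-at-0], U1=0, U2=0, U3=0, U4=1.
So Y = 1. (Same as the fault-free value — the fault is masked on this input.)

1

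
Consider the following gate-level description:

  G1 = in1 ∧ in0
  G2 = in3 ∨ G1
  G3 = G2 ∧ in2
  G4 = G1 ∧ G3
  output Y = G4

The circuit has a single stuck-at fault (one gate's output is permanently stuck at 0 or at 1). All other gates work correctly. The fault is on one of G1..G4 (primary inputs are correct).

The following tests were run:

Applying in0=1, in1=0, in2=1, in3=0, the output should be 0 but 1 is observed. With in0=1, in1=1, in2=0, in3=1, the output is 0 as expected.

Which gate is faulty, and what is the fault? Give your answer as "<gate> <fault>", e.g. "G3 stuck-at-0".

G1 stuck-at-1

Fault-free values for test 1 (in0=1, in1=0, in2=1, in3=0): G1=0, G2=0, G3=0, G4=0, giving Y=0. Observed 1.
Test 1: faults giving observed 1 are {G1 stuck-at-1, G4 stuck-at-1}.
Test 2 (in0=1, in1=1, in2=0, in3=1): fault-free G1=1, G2=1, G3=0, G4=0 → 0; observed 0. Eliminates G4 stuck-at-1.
Only G1 stuck-at-1 is consistent with every test.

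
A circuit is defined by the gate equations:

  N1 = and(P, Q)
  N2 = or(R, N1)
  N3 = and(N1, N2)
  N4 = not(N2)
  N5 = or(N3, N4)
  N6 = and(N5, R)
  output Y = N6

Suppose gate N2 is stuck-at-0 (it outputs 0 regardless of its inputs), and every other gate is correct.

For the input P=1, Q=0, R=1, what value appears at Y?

Propagate with N2 forced: N1=0, N2=0 [stuck-at-0], N3=0, N4=1, N5=1, N6=1.
So Y = 1. (Without the fault it would be 0.)

1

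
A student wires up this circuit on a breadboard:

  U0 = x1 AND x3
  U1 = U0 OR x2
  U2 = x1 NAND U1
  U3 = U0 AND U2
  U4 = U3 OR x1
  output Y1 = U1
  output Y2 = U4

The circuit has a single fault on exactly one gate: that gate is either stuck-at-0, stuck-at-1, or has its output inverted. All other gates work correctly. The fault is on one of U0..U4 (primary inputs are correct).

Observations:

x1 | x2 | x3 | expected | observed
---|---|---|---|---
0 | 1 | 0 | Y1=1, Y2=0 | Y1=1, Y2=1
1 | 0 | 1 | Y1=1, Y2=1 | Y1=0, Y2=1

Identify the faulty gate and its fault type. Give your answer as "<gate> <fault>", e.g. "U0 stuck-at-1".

Fault-free values for test 1 (x1=0, x2=1, x3=0): U0=0, U1=1, U2=1, U3=0, U4=0, giving Y1=1, Y2=0. Observed Y1=1, Y2=1.
Test 1: faults giving observed Y1=1, Y2=1 are {U0 stuck-at-1, U0 inverted output, U3 stuck-at-1, U3 inverted output, U4 stuck-at-1, U4 inverted output}.
Test 2 (x1=1, x2=0, x3=1): fault-free U0=1, U1=1, U2=0, U3=0, U4=1 → Y1=1, Y2=1; observed Y1=0, Y2=1. Eliminates U0 stuck-at-1, U3 stuck-at-1, U3 inverted output, U4 stuck-at-1, U4 inverted output.
Only U0 inverted output is consistent with every test.

U0 inverted output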